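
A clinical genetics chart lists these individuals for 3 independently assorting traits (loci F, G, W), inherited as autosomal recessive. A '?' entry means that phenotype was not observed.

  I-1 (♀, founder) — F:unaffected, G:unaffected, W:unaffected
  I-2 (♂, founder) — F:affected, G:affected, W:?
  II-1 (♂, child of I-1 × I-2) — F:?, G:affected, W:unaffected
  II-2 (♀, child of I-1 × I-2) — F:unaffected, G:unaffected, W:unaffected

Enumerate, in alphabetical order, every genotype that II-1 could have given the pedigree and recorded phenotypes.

II-1 ∈ {Ff gg WW, Ff gg Ww, ff gg WW, ff gg Ww}

F/I-1 un ·: FF|Ff
F/I-2 aff ·: ff
F/II-1 ? I-1×I-2: Ff|ff
F/II-2 un I-1×I-2: Ff
⇒ F over [I-1,I-2,II-1,II-2]: 3 consistent
G/I-1 un ·: Gg
G/I-2 aff ·: gg
G/II-1 aff I-1×I-2: gg
G/II-2 un I-1×I-2: Gg
⇒ G over [I-1,I-2,II-1,II-2]: 1 consistent
W/I-1 un ·: WW|Ww
W/I-2 ? ·: WW|Ww|ww
W/II-1 un I-1×I-2: WW|Ww
W/II-2 un I-1×I-2: WW|Ww
⇒ W over [I-1,I-2,II-1,II-2]: 15 consistent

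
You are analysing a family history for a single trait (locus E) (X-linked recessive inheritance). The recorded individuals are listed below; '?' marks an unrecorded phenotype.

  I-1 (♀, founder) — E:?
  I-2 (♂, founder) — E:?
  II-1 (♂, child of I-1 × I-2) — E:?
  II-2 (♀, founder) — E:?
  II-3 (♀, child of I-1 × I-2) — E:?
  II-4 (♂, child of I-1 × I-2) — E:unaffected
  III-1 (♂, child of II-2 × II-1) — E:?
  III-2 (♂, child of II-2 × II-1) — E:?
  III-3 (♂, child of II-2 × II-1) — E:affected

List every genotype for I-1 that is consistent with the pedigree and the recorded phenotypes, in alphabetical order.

I-1 ∈ {X^EX^E, X^EX^e}

E/I-1 ? ·: X^EX^E|X^EX^e
E/I-2 ? ·: X^EY|X^eY
E/II-1 ? I-1×I-2: X^EY|X^eY
E/II-2 ? ·: X^EX^e|X^eX^e
E/II-3 ? I-1×I-2: X^EX^E|X^EX^e|X^eX^e
E/II-4 un I-1×I-2: X^EY
E/III-1 ? II-2×II-1: X^EY|X^eY
E/III-2 ? II-2×II-1: X^EY|X^eY
E/III-3 aff II-2×II-1: X^eY
⇒ E over [I-1,I-2,II-1,II-2,II-3,II-4,III-1,III-2,III-3]: 50 consistent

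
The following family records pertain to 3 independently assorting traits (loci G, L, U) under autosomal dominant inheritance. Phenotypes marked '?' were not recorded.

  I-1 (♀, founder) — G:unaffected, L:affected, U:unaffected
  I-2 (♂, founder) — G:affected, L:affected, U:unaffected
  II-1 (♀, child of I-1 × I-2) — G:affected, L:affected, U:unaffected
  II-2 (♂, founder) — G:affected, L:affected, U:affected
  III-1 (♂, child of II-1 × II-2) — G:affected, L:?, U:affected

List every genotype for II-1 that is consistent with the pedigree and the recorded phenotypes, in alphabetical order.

II-1 ∈ {Gg LL uu, Gg Ll uu}

G/I-1 un ·: gg
G/I-2 aff ·: Gg|GG
G/II-1 aff I-1×I-2: Gg
G/II-2 aff ·: Gg|GG
G/III-1 aff II-1×II-2: Gg|GG
⇒ G over [I-1,I-2,II-1,II-2,III-1]: 8 consistent
L/I-1 aff ·: Ll|LL
L/I-2 aff ·: Ll|LL
L/II-1 aff I-1×I-2: Ll|LL
L/II-2 aff ·: Ll|LL
L/III-1 ? II-1×II-2: ll|Ll|LL
⇒ L over [I-1,I-2,II-1,II-2,III-1]: 27 consistent
U/I-1 un ·: uu
U/I-2 un ·: uu
U/II-1 un I-1×I-2: uu
U/II-2 aff ·: Uu|UU
U/III-1 aff II-1×II-2: Uu
⇒ U over [I-1,I-2,II-1,II-2,III-1]: 2 consistent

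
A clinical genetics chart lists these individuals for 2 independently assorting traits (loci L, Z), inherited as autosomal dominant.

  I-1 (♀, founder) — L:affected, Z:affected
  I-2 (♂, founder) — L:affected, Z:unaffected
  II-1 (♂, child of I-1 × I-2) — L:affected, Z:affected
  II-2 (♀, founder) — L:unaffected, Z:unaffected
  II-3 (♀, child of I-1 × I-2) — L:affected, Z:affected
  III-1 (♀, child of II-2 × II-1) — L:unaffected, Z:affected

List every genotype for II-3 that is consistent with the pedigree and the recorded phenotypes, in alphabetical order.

II-3 ∈ {LL Zz, Ll Zz}

L/I-1 aff ·: Ll|LL
L/I-2 aff ·: Ll|LL
L/II-1 aff I-1×I-2: Ll
L/II-2 un ·: ll
L/II-3 aff I-1×I-2: Ll|LL
L/III-1 un II-2×II-1: ll
⇒ L over [I-1,I-2,II-1,II-2,II-3,III-1]: 6 consistent
Z/I-1 aff ·: Zz|ZZ
Z/I-2 un ·: zz
Z/II-1 aff I-1×I-2: Zz
Z/II-2 un ·: zz
Z/II-3 aff I-1×I-2: Zz
Z/III-1 aff II-2×II-1: Zz
⇒ Z over [I-1,I-2,II-1,II-2,II-3,III-1]: 2 consistent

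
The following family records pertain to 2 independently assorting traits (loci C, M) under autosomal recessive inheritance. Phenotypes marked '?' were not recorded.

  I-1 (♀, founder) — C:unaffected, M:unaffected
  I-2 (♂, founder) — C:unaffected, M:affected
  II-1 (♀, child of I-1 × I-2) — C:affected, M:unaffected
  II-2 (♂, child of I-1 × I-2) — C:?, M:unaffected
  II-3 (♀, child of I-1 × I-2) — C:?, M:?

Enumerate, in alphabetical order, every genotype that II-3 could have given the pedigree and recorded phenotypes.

C/I-1 un ·: Cc
C/I-2 un ·: Cc
C/II-1 aff I-1×I-2: cc
C/II-2 ? I-1×I-2: CC|Cc|cc
C/II-3 ? I-1×I-2: CC|Cc|cc
⇒ C over [I-1,I-2,II-1,II-2,II-3]: 9 consistent
M/I-1 un ·: MM|Mm
M/I-2 aff ·: mm
M/II-1 un I-1×I-2: Mm
M/II-2 un I-1×I-2: Mm
M/II-3 ? I-1×I-2: Mm|mm
⇒ M over [I-1,I-2,II-1,II-2,II-3]: 3 consistent

II-3 ∈ {CC Mm, CC mm, Cc Mm, Cc mm, cc Mm, cc mm}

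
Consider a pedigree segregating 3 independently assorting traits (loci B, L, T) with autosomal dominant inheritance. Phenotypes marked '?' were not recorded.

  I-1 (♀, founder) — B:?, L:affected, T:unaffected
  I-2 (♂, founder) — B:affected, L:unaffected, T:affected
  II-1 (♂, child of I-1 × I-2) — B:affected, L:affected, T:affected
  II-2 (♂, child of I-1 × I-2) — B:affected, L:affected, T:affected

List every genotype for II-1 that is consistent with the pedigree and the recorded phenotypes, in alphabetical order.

II-1 ∈ {BB Ll Tt, Bb Ll Tt}

B/I-1 ? ·: bb|Bb|BB
B/I-2 aff ·: Bb|BB
B/II-1 aff I-1×I-2: Bb|BB
B/II-2 aff I-1×I-2: Bb|BB
⇒ B over [I-1,I-2,II-1,II-2]: 15 consistent
L/I-1 aff ·: Ll|LL
L/I-2 un ·: ll
L/II-1 aff I-1×I-2: Ll
L/II-2 aff I-1×I-2: Ll
⇒ L over [I-1,I-2,II-1,II-2]: 2 consistent
T/I-1 un ·: tt
T/I-2 aff ·: Tt|TT
T/II-1 aff I-1×I-2: Tt
T/II-2 aff I-1×I-2: Tt
⇒ T over [I-1,I-2,II-1,II-2]: 2 consistent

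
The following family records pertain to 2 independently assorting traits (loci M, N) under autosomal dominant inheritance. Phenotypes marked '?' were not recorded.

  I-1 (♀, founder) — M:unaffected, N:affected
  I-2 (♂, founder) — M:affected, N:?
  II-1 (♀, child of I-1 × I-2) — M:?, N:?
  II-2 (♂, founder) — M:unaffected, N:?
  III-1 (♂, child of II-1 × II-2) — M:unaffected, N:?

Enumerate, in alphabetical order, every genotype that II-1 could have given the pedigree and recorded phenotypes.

M/I-1 un ·: mm
M/I-2 aff ·: Mm|MM
M/II-1 ? I-1×I-2: mm|Mm
M/II-2 un ·: mm
M/III-1 un II-1×II-2: mm
⇒ M over [I-1,I-2,II-1,II-2,III-1]: 3 consistent
N/I-1 aff ·: Nn|NN
N/I-2 ? ·: nn|Nn|NN
N/II-1 ? I-1×I-2: nn|Nn|NN
N/II-2 ? ·: nn|Nn|NN
N/III-1 ? II-1×II-2: nn|Nn|NN
⇒ N over [I-1,I-2,II-1,II-2,III-1]: 59 consistent

II-1 ∈ {Mm NN, Mm Nn, Mm nn, mm NN, mm Nn, mm nn}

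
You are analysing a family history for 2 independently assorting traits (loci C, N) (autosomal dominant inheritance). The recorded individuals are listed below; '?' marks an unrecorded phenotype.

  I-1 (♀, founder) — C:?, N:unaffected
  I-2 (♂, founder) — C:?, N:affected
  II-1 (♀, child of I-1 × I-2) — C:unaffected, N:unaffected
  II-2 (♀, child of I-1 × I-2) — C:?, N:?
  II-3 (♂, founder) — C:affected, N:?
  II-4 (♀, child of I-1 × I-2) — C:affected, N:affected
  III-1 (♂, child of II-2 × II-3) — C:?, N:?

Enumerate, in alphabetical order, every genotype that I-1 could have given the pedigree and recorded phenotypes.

C/I-1 ? ·: cc|Cc
C/I-2 ? ·: cc|Cc
C/II-1 un I-1×I-2: cc
C/II-2 ? I-1×I-2: cc|Cc|CC
C/II-3 aff ·: Cc|CC
C/II-4 aff I-1×I-2: Cc|CC
C/III-1 ? II-2×II-3: cc|Cc|CC
⇒ C over [I-1,I-2,II-1,II-2,II-3,II-4,III-1]: 38 consistent
N/I-1 un ·: nn
N/I-2 aff ·: Nn
N/II-1 un I-1×I-2: nn
N/II-2 ? I-1×I-2: nn|Nn
N/II-3 ? ·: nn|Nn|NN
N/II-4 aff I-1×I-2: Nn
N/III-1 ? II-2×II-3: nn|Nn|NN
⇒ N over [I-1,I-2,II-1,II-2,II-3,II-4,III-1]: 11 consistent

I-1 ∈ {Cc nn, cc nn}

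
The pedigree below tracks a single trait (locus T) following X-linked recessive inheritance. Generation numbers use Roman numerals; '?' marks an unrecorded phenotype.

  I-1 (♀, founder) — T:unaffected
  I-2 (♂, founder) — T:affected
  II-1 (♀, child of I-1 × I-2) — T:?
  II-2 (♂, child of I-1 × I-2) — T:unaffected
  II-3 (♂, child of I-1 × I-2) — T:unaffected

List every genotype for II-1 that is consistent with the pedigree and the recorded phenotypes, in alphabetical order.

II-1 ∈ {X^TX^t, X^tX^t}

T/I-1 un ·: X^TX^T|X^TX^t
T/I-2 aff ·: X^tY
T/II-1 ? I-1×I-2: X^TX^t|X^tX^t
T/II-2 un I-1×I-2: X^TY
T/II-3 un I-1×I-2: X^TY
⇒ T over [I-1,I-2,II-1,II-2,II-3]: 3 consistent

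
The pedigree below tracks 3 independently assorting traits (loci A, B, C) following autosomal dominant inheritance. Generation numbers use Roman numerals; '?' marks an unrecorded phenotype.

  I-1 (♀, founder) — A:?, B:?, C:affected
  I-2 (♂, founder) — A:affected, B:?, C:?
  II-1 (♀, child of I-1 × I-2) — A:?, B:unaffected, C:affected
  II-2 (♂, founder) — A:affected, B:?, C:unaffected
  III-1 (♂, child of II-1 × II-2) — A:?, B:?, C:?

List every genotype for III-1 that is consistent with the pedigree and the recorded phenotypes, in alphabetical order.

A/I-1 ? ·: aa|Aa|AA
A/I-2 aff ·: Aa|AA
A/II-1 ? I-1×I-2: aa|Aa|AA
A/II-2 aff ·: Aa|AA
A/III-1 ? II-1×II-2: aa|Aa|AA
⇒ A over [I-1,I-2,II-1,II-2,III-1]: 43 consistent
B/I-1 ? ·: bb|Bb
B/I-2 ? ·: bb|Bb
B/II-1 un I-1×I-2: bb
B/II-2 ? ·: bb|Bb|BB
B/III-1 ? II-1×II-2: bb|Bb
⇒ B over [I-1,I-2,II-1,II-2,III-1]: 16 consistent
C/I-1 aff ·: Cc|CC
C/I-2 ? ·: cc|Cc|CC
C/II-1 aff I-1×I-2: Cc|CC
C/II-2 un ·: cc
C/III-1 ? II-1×II-2: cc|Cc
⇒ C over [I-1,I-2,II-1,II-2,III-1]: 14 consistent

III-1 ∈ {AA Bb Cc, AA Bb cc, AA bb Cc, AA bb cc, Aa Bb Cc, Aa Bb cc, Aa bb Cc, Aa bb cc, aa Bb Cc, aa Bb cc, aa bb Cc, aa bb cc}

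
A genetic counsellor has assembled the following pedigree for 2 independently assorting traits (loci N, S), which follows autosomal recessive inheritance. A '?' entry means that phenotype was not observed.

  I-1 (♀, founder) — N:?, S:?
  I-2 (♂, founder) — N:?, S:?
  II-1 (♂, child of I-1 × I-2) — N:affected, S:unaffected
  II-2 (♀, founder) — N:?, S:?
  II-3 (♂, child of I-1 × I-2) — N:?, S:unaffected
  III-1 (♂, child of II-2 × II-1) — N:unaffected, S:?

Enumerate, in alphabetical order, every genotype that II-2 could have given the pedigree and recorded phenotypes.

N/I-1 ? ·: Nn|nn
N/I-2 ? ·: Nn|nn
N/II-1 aff I-1×I-2: nn
N/II-2 ? ·: NN|Nn
N/II-3 ? I-1×I-2: NN|Nn|nn
N/III-1 un II-2×II-1: Nn
⇒ N over [I-1,I-2,II-1,II-2,II-3,III-1]: 16 consistent
S/I-1 ? ·: SS|Ss|ss
S/I-2 ? ·: SS|Ss|ss
S/II-1 un I-1×I-2: SS|Ss
S/II-2 ? ·: SS|Ss|ss
S/II-3 un I-1×I-2: SS|Ss
S/III-1 ? II-2×II-1: SS|Ss|ss
⇒ S over [I-1,I-2,II-1,II-2,II-3,III-1]: 98 consistent

II-2 ∈ {NN SS, NN Ss, NN ss, Nn SS, Nn Ss, Nn ss}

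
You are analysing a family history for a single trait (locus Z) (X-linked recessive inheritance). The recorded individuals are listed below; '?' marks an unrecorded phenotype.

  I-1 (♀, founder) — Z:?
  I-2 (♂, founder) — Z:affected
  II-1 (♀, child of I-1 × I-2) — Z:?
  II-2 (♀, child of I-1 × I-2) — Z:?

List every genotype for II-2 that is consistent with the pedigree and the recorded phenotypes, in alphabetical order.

II-2 ∈ {X^ZX^z, X^zX^z}

Z/I-1 ? ·: X^ZX^Z|X^ZX^z|X^zX^z
Z/I-2 aff ·: X^zY
Z/II-1 ? I-1×I-2: X^ZX^z|X^zX^z
Z/II-2 ? I-1×I-2: X^ZX^z|X^zX^z
⇒ Z over [I-1,I-2,II-1,II-2]: 6 consistent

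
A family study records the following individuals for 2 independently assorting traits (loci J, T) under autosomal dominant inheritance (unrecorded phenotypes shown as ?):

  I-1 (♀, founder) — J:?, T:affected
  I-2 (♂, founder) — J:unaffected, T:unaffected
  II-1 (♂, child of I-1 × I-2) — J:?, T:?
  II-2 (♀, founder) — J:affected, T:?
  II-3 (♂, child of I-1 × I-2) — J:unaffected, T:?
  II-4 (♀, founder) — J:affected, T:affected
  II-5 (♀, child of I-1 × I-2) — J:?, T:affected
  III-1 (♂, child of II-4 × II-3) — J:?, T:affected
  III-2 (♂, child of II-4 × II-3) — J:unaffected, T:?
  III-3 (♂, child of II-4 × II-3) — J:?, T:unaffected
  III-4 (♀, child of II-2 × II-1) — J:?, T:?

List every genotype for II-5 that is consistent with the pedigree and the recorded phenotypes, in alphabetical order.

II-5 ∈ {Jj Tt, jj Tt}

J/I-1 ? ·: jj|Jj
J/I-2 un ·: jj
J/II-1 ? I-1×I-2: jj|Jj
J/II-2 aff ·: Jj|JJ
J/II-3 un I-1×I-2: jj
J/II-4 aff ·: Jj
J/II-5 ? I-1×I-2: jj|Jj
J/III-1 ? II-4×II-3: jj|Jj
J/III-2 un II-4×II-3: jj
J/III-3 ? II-4×II-3: jj|Jj
J/III-4 ? II-2×II-1: jj|Jj|JJ
⇒ J over [I-1,I-2,II-1,II-2,II-3,II-4,II-5,III-1,III-2,III-3,III-4]: 76 consistent
T/I-1 aff ·: Tt|TT
T/I-2 un ·: tt
T/II-1 ? I-1×I-2: tt|Tt
T/II-2 ? ·: tt|Tt|TT
T/II-3 ? I-1×I-2: tt|Tt
T/II-4 aff ·: Tt
T/II-5 aff I-1×I-2: Tt
T/III-1 aff II-4×II-3: Tt|TT
T/III-2 ? II-4×II-3: tt|Tt|TT
T/III-3 un II-4×II-3: tt
T/III-4 ? II-2×II-1: tt|Tt|TT
⇒ T over [I-1,I-2,II-1,II-2,II-3,II-4,II-5,III-1,III-2,III-3,III-4]: 130 consistent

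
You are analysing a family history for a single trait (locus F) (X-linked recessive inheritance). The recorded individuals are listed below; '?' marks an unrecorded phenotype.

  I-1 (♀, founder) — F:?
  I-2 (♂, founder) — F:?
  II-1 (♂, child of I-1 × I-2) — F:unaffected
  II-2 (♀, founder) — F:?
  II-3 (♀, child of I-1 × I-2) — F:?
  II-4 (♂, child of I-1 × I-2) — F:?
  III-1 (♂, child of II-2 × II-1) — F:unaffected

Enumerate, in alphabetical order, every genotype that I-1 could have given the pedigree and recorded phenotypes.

F/I-1 ? ·: X^FX^F|X^FX^f
F/I-2 ? ·: X^FY|X^fY
F/II-1 un I-1×I-2: X^FY
F/II-2 ? ·: X^FX^F|X^FX^f
F/II-3 ? I-1×I-2: X^FX^F|X^FX^f|X^fX^f
F/II-4 ? I-1×I-2: X^FY|X^fY
F/III-1 un II-2×II-1: X^FY
⇒ F over [I-1,I-2,II-1,II-2,II-3,II-4,III-1]: 20 consistent

I-1 ∈ {X^FX^F, X^FX^f}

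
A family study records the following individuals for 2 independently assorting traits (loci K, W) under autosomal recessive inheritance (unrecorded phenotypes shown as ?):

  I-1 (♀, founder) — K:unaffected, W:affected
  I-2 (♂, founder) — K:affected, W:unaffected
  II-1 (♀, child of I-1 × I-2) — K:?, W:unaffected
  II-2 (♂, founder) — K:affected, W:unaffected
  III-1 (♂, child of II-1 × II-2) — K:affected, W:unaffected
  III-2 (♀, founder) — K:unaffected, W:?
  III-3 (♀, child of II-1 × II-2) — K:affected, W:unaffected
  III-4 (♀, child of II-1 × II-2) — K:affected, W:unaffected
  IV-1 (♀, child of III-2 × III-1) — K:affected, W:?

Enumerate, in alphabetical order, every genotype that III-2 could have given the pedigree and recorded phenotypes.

K/I-1 un ·: KK|Kk
K/I-2 aff ·: kk
K/II-1 ? I-1×I-2: Kk|kk
K/II-2 aff ·: kk
K/III-1 aff II-1×II-2: kk
K/III-2 un ·: Kk
K/III-3 aff II-1×II-2: kk
K/III-4 aff II-1×II-2: kk
K/IV-1 aff III-2×III-1: kk
⇒ K over [I-1,I-2,II-1,II-2,III-1,III-2,III-3,III-4,IV-1]: 3 consistent
W/I-1 aff ·: ww
W/I-2 un ·: WW|Ww
W/II-1 un I-1×I-2: Ww
W/II-2 un ·: WW|Ww
W/III-1 un II-1×II-2: WW|Ww
W/III-2 ? ·: WW|Ww|ww
W/III-3 un II-1×II-2: WW|Ww
W/III-4 un II-1×II-2: WW|Ww
W/IV-1 ? III-2×III-1: WW|Ww|ww
⇒ W over [I-1,I-2,II-1,II-2,III-1,III-2,III-3,III-4,IV-1]: 176 consistent

III-2 ∈ {Kk WW, Kk Ww, Kk ww}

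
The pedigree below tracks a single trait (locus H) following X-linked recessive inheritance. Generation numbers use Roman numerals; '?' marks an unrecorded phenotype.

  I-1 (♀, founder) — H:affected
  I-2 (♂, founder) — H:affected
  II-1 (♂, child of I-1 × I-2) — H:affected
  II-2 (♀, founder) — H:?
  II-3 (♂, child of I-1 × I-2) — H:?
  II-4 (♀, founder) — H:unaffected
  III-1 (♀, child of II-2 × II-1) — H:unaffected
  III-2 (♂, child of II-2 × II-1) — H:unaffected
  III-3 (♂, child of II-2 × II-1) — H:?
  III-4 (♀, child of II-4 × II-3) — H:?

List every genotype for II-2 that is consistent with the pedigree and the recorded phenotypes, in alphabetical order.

H/I-1 aff ·: X^hX^h
H/I-2 aff ·: X^hY
H/II-1 aff I-1×I-2: X^hY
H/II-2 ? ·: X^HX^H|X^HX^h
H/II-3 ? I-1×I-2: X^hY
H/II-4 un ·: X^HX^H|X^HX^h
H/III-1 un II-2×II-1: X^HX^h
H/III-2 un II-2×II-1: X^HY
H/III-3 ? II-2×II-1: X^HY|X^hY
H/III-4 ? II-4×II-3: X^HX^h|X^hX^h
⇒ H over [I-1,I-2,II-1,II-2,II-3,II-4,III-1,III-2,III-3,III-4]: 9 consistent

II-2 ∈ {X^HX^H, X^HX^h}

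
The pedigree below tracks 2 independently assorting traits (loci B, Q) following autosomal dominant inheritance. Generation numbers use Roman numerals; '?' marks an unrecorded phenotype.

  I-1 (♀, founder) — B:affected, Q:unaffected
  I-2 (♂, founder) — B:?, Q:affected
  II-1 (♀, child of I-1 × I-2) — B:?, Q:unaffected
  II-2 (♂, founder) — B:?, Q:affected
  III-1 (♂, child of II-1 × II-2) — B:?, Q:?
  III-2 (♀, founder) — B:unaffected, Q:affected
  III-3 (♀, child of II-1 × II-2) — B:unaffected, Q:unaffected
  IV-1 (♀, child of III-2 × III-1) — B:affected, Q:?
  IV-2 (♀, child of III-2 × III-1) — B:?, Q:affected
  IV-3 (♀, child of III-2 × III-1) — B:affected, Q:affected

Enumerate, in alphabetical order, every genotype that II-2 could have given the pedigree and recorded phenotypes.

B/I-1 aff ·: Bb|BB
B/I-2 ? ·: bb|Bb|BB
B/II-1 ? I-1×I-2: bb|Bb
B/II-2 ? ·: bb|Bb
B/III-1 ? II-1×II-2: Bb|BB
B/III-2 un ·: bb
B/III-3 un II-1×II-2: bb
B/IV-1 aff III-2×III-1: Bb
B/IV-2 ? III-2×III-1: bb|Bb
B/IV-3 aff III-2×III-1: Bb
⇒ B over [I-1,I-2,II-1,II-2,III-1,III-2,III-3,IV-1,IV-2,IV-3]: 29 consistent
Q/I-1 un ·: qq
Q/I-2 aff ·: Qq
Q/II-1 un I-1×I-2: qq
Q/II-2 aff ·: Qq
Q/III-1 ? II-1×II-2: qq|Qq
Q/III-2 aff ·: Qq|QQ
Q/III-3 un II-1×II-2: qq
Q/IV-1 ? III-2×III-1: qq|Qq|QQ
Q/IV-2 aff III-2×III-1: Qq|QQ
Q/IV-3 aff III-2×III-1: Qq|QQ
⇒ Q over [I-1,I-2,II-1,II-2,III-1,III-2,III-3,IV-1,IV-2,IV-3]: 23 consistent

II-2 ∈ {Bb Qq, bb Qq}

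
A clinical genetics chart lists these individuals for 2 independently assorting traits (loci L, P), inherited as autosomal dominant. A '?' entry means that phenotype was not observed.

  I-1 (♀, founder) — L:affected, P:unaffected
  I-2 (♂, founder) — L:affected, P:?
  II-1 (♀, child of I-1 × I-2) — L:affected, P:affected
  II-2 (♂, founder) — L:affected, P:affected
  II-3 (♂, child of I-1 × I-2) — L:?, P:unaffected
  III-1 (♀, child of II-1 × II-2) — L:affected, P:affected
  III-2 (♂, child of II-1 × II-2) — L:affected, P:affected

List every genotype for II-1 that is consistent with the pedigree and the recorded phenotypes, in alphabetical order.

L/I-1 aff ·: Ll|LL
L/I-2 aff ·: Ll|LL
L/II-1 aff I-1×I-2: Ll|LL
L/II-2 aff ·: Ll|LL
L/II-3 ? I-1×I-2: ll|Ll|LL
L/III-1 aff II-1×II-2: Ll|LL
L/III-2 aff II-1×II-2: Ll|LL
⇒ L over [I-1,I-2,II-1,II-2,II-3,III-1,III-2]: 96 consistent
P/I-1 un ·: pp
P/I-2 ? ·: Pp
P/II-1 aff I-1×I-2: Pp
P/II-2 aff ·: Pp|PP
P/II-3 un I-1×I-2: pp
P/III-1 aff II-1×II-2: Pp|PP
P/III-2 aff II-1×II-2: Pp|PP
⇒ P over [I-1,I-2,II-1,II-2,II-3,III-1,III-2]: 8 consistent

II-1 ∈ {LL Pp, Ll Pp}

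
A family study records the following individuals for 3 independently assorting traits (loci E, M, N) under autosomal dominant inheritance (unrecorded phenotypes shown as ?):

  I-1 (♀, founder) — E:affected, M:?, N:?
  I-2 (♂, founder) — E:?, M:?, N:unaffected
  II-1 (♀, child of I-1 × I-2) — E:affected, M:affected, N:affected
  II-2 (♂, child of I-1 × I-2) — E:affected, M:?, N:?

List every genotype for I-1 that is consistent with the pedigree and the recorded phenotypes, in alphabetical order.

E/I-1 aff ·: Ee|EE
E/I-2 ? ·: ee|Ee|EE
E/II-1 aff I-1×I-2: Ee|EE
E/II-2 aff I-1×I-2: Ee|EE
⇒ E over [I-1,I-2,II-1,II-2]: 15 consistent
M/I-1 ? ·: mm|Mm|MM
M/I-2 ? ·: mm|Mm|MM
M/II-1 aff I-1×I-2: Mm|MM
M/II-2 ? I-1×I-2: mm|Mm|MM
⇒ M over [I-1,I-2,II-1,II-2]: 21 consistent
N/I-1 ? ·: Nn|NN
N/I-2 un ·: nn
N/II-1 aff I-1×I-2: Nn
N/II-2 ? I-1×I-2: nn|Nn
⇒ N over [I-1,I-2,II-1,II-2]: 3 consistent

I-1 ∈ {EE MM NN, EE MM Nn, EE Mm NN, EE Mm Nn, EE mm NN, EE mm Nn, Ee MM NN, Ee MM Nn, Ee Mm NN, Ee Mm Nn, Ee mm NN, Ee mm Nn}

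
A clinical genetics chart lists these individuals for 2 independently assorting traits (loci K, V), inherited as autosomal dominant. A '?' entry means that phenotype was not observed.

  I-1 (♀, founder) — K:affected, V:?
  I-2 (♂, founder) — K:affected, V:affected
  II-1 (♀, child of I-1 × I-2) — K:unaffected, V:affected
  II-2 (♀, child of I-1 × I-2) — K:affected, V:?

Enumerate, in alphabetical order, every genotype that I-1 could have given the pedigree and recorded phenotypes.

K/I-1 aff ·: Kk
K/I-2 aff ·: Kk
K/II-1 un I-1×I-2: kk
K/II-2 aff I-1×I-2: Kk|KK
⇒ K over [I-1,I-2,II-1,II-2]: 2 consistent
V/I-1 ? ·: vv|Vv|VV
V/I-2 aff ·: Vv|VV
V/II-1 aff I-1×I-2: Vv|VV
V/II-2 ? I-1×I-2: vv|Vv|VV
⇒ V over [I-1,I-2,II-1,II-2]: 18 consistent

I-1 ∈ {Kk VV, Kk Vv, Kk vv}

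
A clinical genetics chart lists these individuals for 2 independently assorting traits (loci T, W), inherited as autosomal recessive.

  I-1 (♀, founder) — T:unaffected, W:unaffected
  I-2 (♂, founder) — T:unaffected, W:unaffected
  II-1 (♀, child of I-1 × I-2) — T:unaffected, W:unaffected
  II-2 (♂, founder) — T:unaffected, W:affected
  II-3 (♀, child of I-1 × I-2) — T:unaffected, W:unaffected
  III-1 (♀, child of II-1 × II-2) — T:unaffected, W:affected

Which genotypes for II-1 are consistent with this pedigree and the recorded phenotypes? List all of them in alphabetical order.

T/I-1 un ·: TT|Tt
T/I-2 un ·: TT|Tt
T/II-1 un I-1×I-2: TT|Tt
T/II-2 un ·: TT|Tt
T/II-3 un I-1×I-2: TT|Tt
T/III-1 un II-1×II-2: TT|Tt
⇒ T over [I-1,I-2,II-1,II-2,II-3,III-1]: 45 consistent
W/I-1 un ·: WW|Ww
W/I-2 un ·: WW|Ww
W/II-1 un I-1×I-2: Ww
W/II-2 aff ·: ww
W/II-3 un I-1×I-2: WW|Ww
W/III-1 aff II-1×II-2: ww
⇒ W over [I-1,I-2,II-1,II-2,II-3,III-1]: 6 consistent

II-1 ∈ {TT Ww, Tt Ww}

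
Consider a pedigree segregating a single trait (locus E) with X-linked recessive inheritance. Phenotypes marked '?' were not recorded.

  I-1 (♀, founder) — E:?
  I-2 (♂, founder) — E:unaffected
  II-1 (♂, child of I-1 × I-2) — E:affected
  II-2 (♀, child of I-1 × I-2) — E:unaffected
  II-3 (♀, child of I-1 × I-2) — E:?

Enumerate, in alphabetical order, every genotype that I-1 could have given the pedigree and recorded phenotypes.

I-1 ∈ {X^EX^e, X^eX^e}

E/I-1 ? ·: X^EX^e|X^eX^e
E/I-2 un ·: X^EY
E/II-1 aff I-1×I-2: X^eY
E/II-2 un I-1×I-2: X^EX^E|X^EX^e
E/II-3 ? I-1×I-2: X^EX^E|X^EX^e
⇒ E over [I-1,I-2,II-1,II-2,II-3]: 5 consistent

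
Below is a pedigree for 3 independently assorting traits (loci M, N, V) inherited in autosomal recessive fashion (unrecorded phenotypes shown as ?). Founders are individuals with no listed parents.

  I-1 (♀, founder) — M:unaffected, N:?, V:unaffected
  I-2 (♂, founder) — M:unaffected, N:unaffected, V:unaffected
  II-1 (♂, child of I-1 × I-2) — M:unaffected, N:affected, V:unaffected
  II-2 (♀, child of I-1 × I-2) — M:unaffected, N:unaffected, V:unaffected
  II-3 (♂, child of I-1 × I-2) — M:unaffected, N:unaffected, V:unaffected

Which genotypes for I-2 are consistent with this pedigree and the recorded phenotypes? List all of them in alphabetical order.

M/I-1 un ·: MM|Mm
M/I-2 un ·: MM|Mm
M/II-1 un I-1×I-2: MM|Mm
M/II-2 un I-1×I-2: MM|Mm
M/II-3 un I-1×I-2: MM|Mm
⇒ M over [I-1,I-2,II-1,II-2,II-3]: 25 consistent
N/I-1 ? ·: Nn|nn
N/I-2 un ·: Nn
N/II-1 aff I-1×I-2: nn
N/II-2 un I-1×I-2: NN|Nn
N/II-3 un I-1×I-2: NN|Nn
⇒ N over [I-1,I-2,II-1,II-2,II-3]: 5 consistent
V/I-1 un ·: VV|Vv
V/I-2 un ·: VV|Vv
V/II-1 un I-1×I-2: VV|Vv
V/II-2 un I-1×I-2: VV|Vv
V/II-3 un I-1×I-2: VV|Vv
⇒ V over [I-1,I-2,II-1,II-2,II-3]: 25 consistent

I-2 ∈ {MM Nn VV, MM Nn Vv, Mm Nn VV, Mm Nn Vv}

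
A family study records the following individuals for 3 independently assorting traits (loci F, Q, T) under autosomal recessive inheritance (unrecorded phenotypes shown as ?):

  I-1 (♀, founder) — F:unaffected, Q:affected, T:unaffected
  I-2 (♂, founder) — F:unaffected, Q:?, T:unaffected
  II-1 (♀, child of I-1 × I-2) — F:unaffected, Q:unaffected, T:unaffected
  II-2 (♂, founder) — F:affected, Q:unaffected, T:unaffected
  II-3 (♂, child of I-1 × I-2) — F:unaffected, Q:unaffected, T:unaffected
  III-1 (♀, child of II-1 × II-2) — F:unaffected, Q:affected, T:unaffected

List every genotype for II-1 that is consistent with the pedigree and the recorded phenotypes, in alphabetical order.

II-1 ∈ {FF Qq TT, FF Qq Tt, Ff Qq TT, Ff Qq Tt}

F/I-1 un ·: FF|Ff
F/I-2 un ·: FF|Ff
F/II-1 un I-1×I-2: FF|Ff
F/II-2 aff ·: ff
F/II-3 un I-1×I-2: FF|Ff
F/III-1 un II-1×II-2: Ff
⇒ F over [I-1,I-2,II-1,II-2,II-3,III-1]: 13 consistent
Q/I-1 aff ·: qq
Q/I-2 ? ·: QQ|Qq
Q/II-1 un I-1×I-2: Qq
Q/II-2 un ·: Qq
Q/II-3 un I-1×I-2: Qq
Q/III-1 aff II-1×II-2: qq
⇒ Q over [I-1,I-2,II-1,II-2,II-3,III-1]: 2 consistent
T/I-1 un ·: TT|Tt
T/I-2 un ·: TT|Tt
T/II-1 un I-1×I-2: TT|Tt
T/II-2 un ·: TT|Tt
T/II-3 un I-1×I-2: TT|Tt
T/III-1 un II-1×II-2: TT|Tt
⇒ T over [I-1,I-2,II-1,II-2,II-3,III-1]: 45 consistent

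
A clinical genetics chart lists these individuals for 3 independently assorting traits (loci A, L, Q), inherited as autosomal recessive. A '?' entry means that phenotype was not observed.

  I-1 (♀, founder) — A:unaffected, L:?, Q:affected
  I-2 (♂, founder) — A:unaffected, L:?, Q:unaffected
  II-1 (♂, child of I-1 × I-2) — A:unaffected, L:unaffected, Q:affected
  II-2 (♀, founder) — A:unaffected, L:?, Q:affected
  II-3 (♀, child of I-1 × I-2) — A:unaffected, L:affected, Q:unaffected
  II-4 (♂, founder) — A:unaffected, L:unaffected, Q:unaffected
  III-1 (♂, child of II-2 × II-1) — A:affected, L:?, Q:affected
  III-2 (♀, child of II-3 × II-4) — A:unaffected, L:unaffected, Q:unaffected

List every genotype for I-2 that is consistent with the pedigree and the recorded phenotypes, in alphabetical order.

I-2 ∈ {AA Ll Qq, AA ll Qq, Aa Ll Qq, Aa ll Qq}

A/I-1 un ·: AA|Aa
A/I-2 un ·: AA|Aa
A/II-1 un I-1×I-2: Aa
A/II-2 un ·: Aa
A/II-3 un I-1×I-2: AA|Aa
A/II-4 un ·: AA|Aa
A/III-1 aff II-2×II-1: aa
A/III-2 un II-3×II-4: AA|Aa
⇒ A over [I-1,I-2,II-1,II-2,II-3,II-4,III-1,III-2]: 21 consistent
L/I-1 ? ·: Ll|ll
L/I-2 ? ·: Ll|ll
L/II-1 un I-1×I-2: LL|Ll
L/II-2 ? ·: LL|Ll|ll
L/II-3 aff I-1×I-2: ll
L/II-4 un ·: LL|Ll
L/III-1 ? II-2×II-1: LL|Ll|ll
L/III-2 un II-3×II-4: Ll
⇒ L over [I-1,I-2,II-1,II-2,II-3,II-4,III-1,III-2]: 50 consistent
Q/I-1 aff ·: qq
Q/I-2 un ·: Qq
Q/II-1 aff I-1×I-2: qq
Q/II-2 aff ·: qq
Q/II-3 un I-1×I-2: Qq
Q/II-4 un ·: QQ|Qq
Q/III-1 aff II-2×II-1: qq
Q/III-2 un II-3×II-4: QQ|Qq
⇒ Q over [I-1,I-2,II-1,II-2,II-3,II-4,III-1,III-2]: 4 consistent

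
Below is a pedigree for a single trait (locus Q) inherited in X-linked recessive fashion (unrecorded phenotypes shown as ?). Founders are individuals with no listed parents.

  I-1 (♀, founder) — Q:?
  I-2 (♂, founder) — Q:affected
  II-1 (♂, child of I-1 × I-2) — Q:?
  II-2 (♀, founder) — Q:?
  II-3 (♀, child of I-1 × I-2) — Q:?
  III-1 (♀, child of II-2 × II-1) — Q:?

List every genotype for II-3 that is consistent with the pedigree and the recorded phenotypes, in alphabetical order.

II-3 ∈ {X^QX^q, X^qX^q}

Q/I-1 ? ·: X^QX^Q|X^QX^q|X^qX^q
Q/I-2 aff ·: X^qY
Q/II-1 ? I-1×I-2: X^QY|X^qY
Q/II-2 ? ·: X^QX^Q|X^QX^q|X^qX^q
Q/II-3 ? I-1×I-2: X^QX^q|X^qX^q
Q/III-1 ? II-2×II-1: X^QX^Q|X^QX^q|X^qX^q
⇒ Q over [I-1,I-2,II-1,II-2,II-3,III-1]: 24 consistent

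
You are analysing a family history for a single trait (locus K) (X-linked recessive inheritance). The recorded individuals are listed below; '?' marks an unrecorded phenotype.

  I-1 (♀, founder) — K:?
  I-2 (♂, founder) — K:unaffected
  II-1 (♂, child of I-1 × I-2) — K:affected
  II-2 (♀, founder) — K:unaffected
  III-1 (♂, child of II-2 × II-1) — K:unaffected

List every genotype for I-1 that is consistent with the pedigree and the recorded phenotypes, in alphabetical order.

K/I-1 ? ·: X^KX^k|X^kX^k
K/I-2 un ·: X^KY
K/II-1 aff I-1×I-2: X^kY
K/II-2 un ·: X^KX^K|X^KX^k
K/III-1 un II-2×II-1: X^KY
⇒ K over [I-1,I-2,II-1,II-2,III-1]: 4 consistent

I-1 ∈ {X^KX^k, X^kX^k}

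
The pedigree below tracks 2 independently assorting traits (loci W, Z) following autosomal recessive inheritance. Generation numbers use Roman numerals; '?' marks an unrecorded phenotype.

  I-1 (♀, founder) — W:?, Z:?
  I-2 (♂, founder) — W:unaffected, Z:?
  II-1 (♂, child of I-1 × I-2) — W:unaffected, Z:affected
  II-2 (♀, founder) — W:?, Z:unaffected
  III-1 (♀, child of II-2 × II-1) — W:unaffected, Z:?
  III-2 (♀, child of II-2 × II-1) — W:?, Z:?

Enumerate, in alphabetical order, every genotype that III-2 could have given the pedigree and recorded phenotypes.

W/I-1 ? ·: WW|Ww|ww
W/I-2 un ·: WW|Ww
W/II-1 un I-1×I-2: WW|Ww
W/II-2 ? ·: WW|Ww|ww
W/III-1 un II-2×II-1: WW|Ww
W/III-2 ? II-2×II-1: WW|Ww|ww
⇒ W over [I-1,I-2,II-1,II-2,III-1,III-2]: 84 consistent
Z/I-1 ? ·: Zz|zz
Z/I-2 ? ·: Zz|zz
Z/II-1 aff I-1×I-2: zz
Z/II-2 un ·: ZZ|Zz
Z/III-1 ? II-2×II-1: Zz|zz
Z/III-2 ? II-2×II-1: Zz|zz
⇒ Z over [I-1,I-2,II-1,II-2,III-1,III-2]: 20 consistent

III-2 ∈ {WW Zz, WW zz, Ww Zz, Ww zz, ww Zz, ww zz}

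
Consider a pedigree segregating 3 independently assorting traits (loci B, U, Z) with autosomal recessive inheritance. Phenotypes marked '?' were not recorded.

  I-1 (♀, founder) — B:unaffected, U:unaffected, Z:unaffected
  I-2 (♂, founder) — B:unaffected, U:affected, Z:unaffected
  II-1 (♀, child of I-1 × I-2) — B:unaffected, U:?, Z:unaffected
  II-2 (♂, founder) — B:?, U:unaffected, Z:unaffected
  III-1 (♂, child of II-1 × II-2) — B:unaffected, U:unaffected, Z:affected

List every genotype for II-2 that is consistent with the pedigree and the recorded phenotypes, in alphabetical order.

II-2 ∈ {BB UU Zz, BB Uu Zz, Bb UU Zz, Bb Uu Zz, bb UU Zz, bb Uu Zz}

B/I-1 un ·: BB|Bb
B/I-2 un ·: BB|Bb
B/II-1 un I-1×I-2: BB|Bb
B/II-2 ? ·: BB|Bb|bb
B/III-1 un II-1×II-2: BB|Bb
⇒ B over [I-1,I-2,II-1,II-2,III-1]: 31 consistent
U/I-1 un ·: UU|Uu
U/I-2 aff ·: uu
U/II-1 ? I-1×I-2: Uu|uu
U/II-2 un ·: UU|Uu
U/III-1 un II-1×II-2: UU|Uu
⇒ U over [I-1,I-2,II-1,II-2,III-1]: 10 consistent
Z/I-1 un ·: ZZ|Zz
Z/I-2 un ·: ZZ|Zz
Z/II-1 un I-1×I-2: Zz
Z/II-2 un ·: Zz
Z/III-1 aff II-1×II-2: zz
⇒ Z over [I-1,I-2,II-1,II-2,III-1]: 3 consistent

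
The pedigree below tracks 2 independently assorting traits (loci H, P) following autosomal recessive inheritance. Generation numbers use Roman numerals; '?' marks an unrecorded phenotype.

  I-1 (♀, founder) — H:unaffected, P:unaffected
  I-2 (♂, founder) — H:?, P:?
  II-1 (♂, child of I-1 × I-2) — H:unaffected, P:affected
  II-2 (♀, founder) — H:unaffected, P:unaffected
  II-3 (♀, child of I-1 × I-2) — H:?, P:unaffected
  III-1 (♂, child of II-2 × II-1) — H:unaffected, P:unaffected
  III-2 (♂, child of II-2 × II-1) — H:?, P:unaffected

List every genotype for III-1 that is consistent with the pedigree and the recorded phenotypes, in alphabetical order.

III-1 ∈ {HH Pp, Hh Pp}

H/I-1 un ·: HH|Hh
H/I-2 ? ·: HH|Hh|hh
H/II-1 un I-1×I-2: HH|Hh
H/II-2 un ·: HH|Hh
H/II-3 ? I-1×I-2: HH|Hh|hh
H/III-1 un II-2×II-1: HH|Hh
H/III-2 ? II-2×II-1: HH|Hh|hh
⇒ H over [I-1,I-2,II-1,II-2,II-3,III-1,III-2]: 140 consistent
P/I-1 un ·: Pp
P/I-2 ? ·: Pp|pp
P/II-1 aff I-1×I-2: pp
P/II-2 un ·: PP|Pp
P/II-3 un I-1×I-2: PP|Pp
P/III-1 un II-2×II-1: Pp
P/III-2 un II-2×II-1: Pp
⇒ P over [I-1,I-2,II-1,II-2,II-3,III-1,III-2]: 6 consistent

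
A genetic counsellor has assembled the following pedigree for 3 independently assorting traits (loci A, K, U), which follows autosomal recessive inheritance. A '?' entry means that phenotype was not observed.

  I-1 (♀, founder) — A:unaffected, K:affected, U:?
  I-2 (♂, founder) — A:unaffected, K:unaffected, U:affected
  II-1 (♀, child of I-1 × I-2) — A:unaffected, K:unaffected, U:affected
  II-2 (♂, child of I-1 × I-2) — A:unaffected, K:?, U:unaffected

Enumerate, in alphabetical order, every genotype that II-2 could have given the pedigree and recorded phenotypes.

A/I-1 un ·: AA|Aa
A/I-2 un ·: AA|Aa
A/II-1 un I-1×I-2: AA|Aa
A/II-2 un I-1×I-2: AA|Aa
⇒ A over [I-1,I-2,II-1,II-2]: 13 consistent
K/I-1 aff ·: kk
K/I-2 un ·: KK|Kk
K/II-1 un I-1×I-2: Kk
K/II-2 ? I-1×I-2: Kk|kk
⇒ K over [I-1,I-2,II-1,II-2]: 3 consistent
U/I-1 ? ·: Uu
U/I-2 aff ·: uu
U/II-1 aff I-1×I-2: uu
U/II-2 un I-1×I-2: Uu
⇒ U over [I-1,I-2,II-1,II-2]: 1 consistent

II-2 ∈ {AA Kk Uu, AA kk Uu, Aa Kk Uu, Aa kk Uu}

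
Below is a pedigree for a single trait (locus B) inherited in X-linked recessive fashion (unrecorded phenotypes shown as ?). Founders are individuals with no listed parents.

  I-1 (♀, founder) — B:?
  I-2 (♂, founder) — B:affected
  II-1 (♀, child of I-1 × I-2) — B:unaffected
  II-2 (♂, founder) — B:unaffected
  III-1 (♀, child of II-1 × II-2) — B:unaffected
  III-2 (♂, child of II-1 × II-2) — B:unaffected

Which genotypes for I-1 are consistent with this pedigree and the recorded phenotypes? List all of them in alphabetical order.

B/I-1 ? ·: X^BX^B|X^BX^b
B/I-2 aff ·: X^bY
B/II-1 un I-1×I-2: X^BX^b
B/II-2 un ·: X^BY
B/III-1 un II-1×II-2: X^BX^B|X^BX^b
B/III-2 un II-1×II-2: X^BY
⇒ B over [I-1,I-2,II-1,II-2,III-1,III-2]: 4 consistent

I-1 ∈ {X^BX^B, X^BX^b}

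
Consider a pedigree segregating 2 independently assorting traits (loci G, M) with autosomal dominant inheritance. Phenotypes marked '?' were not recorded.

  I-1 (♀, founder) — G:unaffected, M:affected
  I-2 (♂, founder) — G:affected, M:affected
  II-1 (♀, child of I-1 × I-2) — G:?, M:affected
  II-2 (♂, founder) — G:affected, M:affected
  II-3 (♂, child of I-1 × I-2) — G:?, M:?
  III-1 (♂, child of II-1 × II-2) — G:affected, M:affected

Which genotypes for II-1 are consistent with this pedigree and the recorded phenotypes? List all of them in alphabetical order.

G/I-1 un ·: gg
G/I-2 aff ·: Gg|GG
G/II-1 ? I-1×I-2: gg|Gg
G/II-2 aff ·: Gg|GG
G/II-3 ? I-1×I-2: gg|Gg
G/III-1 aff II-1×II-2: Gg|GG
⇒ G over [I-1,I-2,II-1,II-2,II-3,III-1]: 16 consistent
M/I-1 aff ·: Mm|MM
M/I-2 aff ·: Mm|MM
M/II-1 aff I-1×I-2: Mm|MM
M/II-2 aff ·: Mm|MM
M/II-3 ? I-1×I-2: mm|Mm|MM
M/III-1 aff II-1×II-2: Mm|MM
⇒ M over [I-1,I-2,II-1,II-2,II-3,III-1]: 52 consistent

II-1 ∈ {Gg MM, Gg Mm, gg MM, gg Mm}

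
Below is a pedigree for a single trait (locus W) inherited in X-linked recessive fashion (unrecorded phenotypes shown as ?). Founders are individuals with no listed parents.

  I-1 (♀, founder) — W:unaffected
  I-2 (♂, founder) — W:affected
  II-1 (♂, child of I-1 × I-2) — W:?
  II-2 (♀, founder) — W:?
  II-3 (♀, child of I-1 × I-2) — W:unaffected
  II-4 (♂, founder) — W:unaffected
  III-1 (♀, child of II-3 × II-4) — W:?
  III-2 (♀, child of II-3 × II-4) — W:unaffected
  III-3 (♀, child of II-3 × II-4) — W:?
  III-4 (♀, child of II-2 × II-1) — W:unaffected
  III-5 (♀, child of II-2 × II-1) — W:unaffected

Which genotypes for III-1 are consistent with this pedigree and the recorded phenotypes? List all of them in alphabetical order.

III-1 ∈ {X^WX^W, X^WX^w}

W/I-1 un ·: X^WX^W|X^WX^w
W/I-2 aff ·: X^wY
W/II-1 ? I-1×I-2: X^WY|X^wY
W/II-2 ? ·: X^WX^W|X^WX^w|X^wX^w
W/II-3 un I-1×I-2: X^WX^w
W/II-4 un ·: X^WY
W/III-1 ? II-3×II-4: X^WX^W|X^WX^w
W/III-2 un II-3×II-4: X^WX^W|X^WX^w
W/III-3 ? II-3×II-4: X^WX^W|X^WX^w
W/III-4 un II-2×II-1: X^WX^W|X^WX^w
W/III-5 un II-2×II-1: X^WX^W|X^WX^w
⇒ W over [I-1,I-2,II-1,II-2,II-3,II-4,III-1,III-2,III-3,III-4,III-5]: 112 consistent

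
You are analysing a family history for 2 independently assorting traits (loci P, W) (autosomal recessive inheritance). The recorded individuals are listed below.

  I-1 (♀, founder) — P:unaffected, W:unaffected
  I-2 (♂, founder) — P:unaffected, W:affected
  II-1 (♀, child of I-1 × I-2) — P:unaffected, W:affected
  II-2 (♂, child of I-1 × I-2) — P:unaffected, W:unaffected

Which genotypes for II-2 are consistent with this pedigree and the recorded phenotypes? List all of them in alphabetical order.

P/I-1 un ·: PP|Pp
P/I-2 un ·: PP|Pp
P/II-1 un I-1×I-2: PP|Pp
P/II-2 un I-1×I-2: PP|Pp
⇒ P over [I-1,I-2,II-1,II-2]: 13 consistent
W/I-1 un ·: Ww
W/I-2 aff ·: ww
W/II-1 aff I-1×I-2: ww
W/II-2 un I-1×I-2: Ww
⇒ W over [I-1,I-2,II-1,II-2]: 1 consistent

II-2 ∈ {PP Ww, Pp Ww}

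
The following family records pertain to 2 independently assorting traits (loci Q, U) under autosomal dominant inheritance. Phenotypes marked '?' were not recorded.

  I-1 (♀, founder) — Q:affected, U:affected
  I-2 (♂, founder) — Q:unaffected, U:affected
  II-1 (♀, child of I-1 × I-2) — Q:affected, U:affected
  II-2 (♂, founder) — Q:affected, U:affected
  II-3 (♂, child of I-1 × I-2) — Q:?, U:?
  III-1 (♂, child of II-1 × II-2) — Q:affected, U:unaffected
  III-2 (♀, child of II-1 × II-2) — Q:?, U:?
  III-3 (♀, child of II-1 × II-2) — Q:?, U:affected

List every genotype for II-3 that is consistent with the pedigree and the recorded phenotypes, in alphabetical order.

Q/I-1 aff ·: Qq|QQ
Q/I-2 un ·: qq
Q/II-1 aff I-1×I-2: Qq
Q/II-2 aff ·: Qq|QQ
Q/II-3 ? I-1×I-2: qq|Qq
Q/III-1 aff II-1×II-2: Qq|QQ
Q/III-2 ? II-1×II-2: qq|Qq|QQ
Q/III-3 ? II-1×II-2: qq|Qq|QQ
⇒ Q over [I-1,I-2,II-1,II-2,II-3,III-1,III-2,III-3]: 78 consistent
U/I-1 aff ·: Uu|UU
U/I-2 aff ·: Uu|UU
U/II-1 aff I-1×I-2: Uu
U/II-2 aff ·: Uu
U/II-3 ? I-1×I-2: uu|Uu|UU
U/III-1 un II-1×II-2: uu
U/III-2 ? II-1×II-2: uu|Uu|UU
U/III-3 aff II-1×II-2: Uu|UU
⇒ U over [I-1,I-2,II-1,II-2,II-3,III-1,III-2,III-3]: 42 consistent

II-3 ∈ {Qq UU, Qq Uu, Qq uu, qq UU, qq Uu, qq uu}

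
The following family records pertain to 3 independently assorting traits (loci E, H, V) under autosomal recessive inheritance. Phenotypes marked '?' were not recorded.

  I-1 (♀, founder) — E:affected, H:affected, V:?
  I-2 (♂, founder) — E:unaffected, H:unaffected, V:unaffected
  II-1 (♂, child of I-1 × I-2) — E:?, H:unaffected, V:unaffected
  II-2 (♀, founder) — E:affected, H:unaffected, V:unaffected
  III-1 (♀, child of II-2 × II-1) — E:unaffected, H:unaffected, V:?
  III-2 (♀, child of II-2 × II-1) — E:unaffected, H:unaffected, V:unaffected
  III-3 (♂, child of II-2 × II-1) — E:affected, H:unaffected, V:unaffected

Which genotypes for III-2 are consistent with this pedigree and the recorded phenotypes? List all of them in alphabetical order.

E/I-1 aff ·: ee
E/I-2 un ·: EE|Ee
E/II-1 ? I-1×I-2: Ee
E/II-2 aff ·: ee
E/III-1 un II-2×II-1: Ee
E/III-2 un II-2×II-1: Ee
E/III-3 aff II-2×II-1: ee
⇒ E over [I-1,I-2,II-1,II-2,III-1,III-2,III-3]: 2 consistent
H/I-1 aff ·: hh
H/I-2 un ·: HH|Hh
H/II-1 un I-1×I-2: Hh
H/II-2 un ·: HH|Hh
H/III-1 un II-2×II-1: HH|Hh
H/III-2 un II-2×II-1: HH|Hh
H/III-3 un II-2×II-1: HH|Hh
⇒ H over [I-1,I-2,II-1,II-2,III-1,III-2,III-3]: 32 consistent
V/I-1 ? ·: VV|Vv|vv
V/I-2 un ·: VV|Vv
V/II-1 un I-1×I-2: VV|Vv
V/II-2 un ·: VV|Vv
V/III-1 ? II-2×II-1: VV|Vv|vv
V/III-2 un II-2×II-1: VV|Vv
V/III-3 un II-2×II-1: VV|Vv
⇒ V over [I-1,I-2,II-1,II-2,III-1,III-2,III-3]: 136 consistent

III-2 ∈ {Ee HH VV, Ee HH Vv, Ee Hh VV, Ee Hh Vv}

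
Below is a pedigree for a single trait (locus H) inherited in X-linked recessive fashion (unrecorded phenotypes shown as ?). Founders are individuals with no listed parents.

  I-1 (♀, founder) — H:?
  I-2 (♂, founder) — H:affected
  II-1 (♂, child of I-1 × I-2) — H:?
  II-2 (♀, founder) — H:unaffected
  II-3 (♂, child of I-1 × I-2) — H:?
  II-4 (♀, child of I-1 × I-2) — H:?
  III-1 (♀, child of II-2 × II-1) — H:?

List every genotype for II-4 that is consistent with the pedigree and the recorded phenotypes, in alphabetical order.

II-4 ∈ {X^HX^h, X^hX^h}

H/I-1 ? ·: X^HX^H|X^HX^h|X^hX^h
H/I-2 aff ·: X^hY
H/II-1 ? I-1×I-2: X^HY|X^hY
H/II-2 un ·: X^HX^H|X^HX^h
H/II-3 ? I-1×I-2: X^HY|X^hY
H/II-4 ? I-1×I-2: X^HX^h|X^hX^h
H/III-1 ? II-2×II-1: X^HX^H|X^HX^h|X^hX^h
⇒ H over [I-1,I-2,II-1,II-2,II-3,II-4,III-1]: 30 consistent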